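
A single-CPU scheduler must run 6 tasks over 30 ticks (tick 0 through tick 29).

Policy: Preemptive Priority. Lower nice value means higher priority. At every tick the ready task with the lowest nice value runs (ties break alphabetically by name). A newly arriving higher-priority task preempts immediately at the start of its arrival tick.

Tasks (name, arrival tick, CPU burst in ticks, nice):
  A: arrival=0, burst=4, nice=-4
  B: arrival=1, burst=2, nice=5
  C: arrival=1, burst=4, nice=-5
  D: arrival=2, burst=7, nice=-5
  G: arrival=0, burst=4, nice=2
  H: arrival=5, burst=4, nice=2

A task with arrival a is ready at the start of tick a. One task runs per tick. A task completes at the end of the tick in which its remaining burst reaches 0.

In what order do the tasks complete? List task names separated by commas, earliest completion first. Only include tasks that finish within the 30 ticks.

completion order = C, D, A, G, H, B

t=0: ready={A,G} → run A
t=1: ready={A,B,C,G} → run C
t=2: ready={A,B,C,D,G} → run C
t=3: ready={A,B,C,D,G} → run C
t=4: ready={A,B,C,D,G} → run C
t=5: ready={A,B,D,G,H} → run D
t=6: ready={A,B,D,G,H} → run D
t=7: ready={A,B,D,G,H} → run D
t=8: ready={A,B,D,G,H} → run D
t=9: ready={A,B,D,G,H} → run D
t=10: ready={A,B,D,G,H} → run D
t=11: ready={A,B,D,G,H} → run D
t=12: ready={A,B,G,H} → run A
t=13: ready={A,B,G,H} → run A
t=14: ready={A,B,G,H} → run A
t=15: ready={B,G,H} → run G
t=16: ready={B,G,H} → run G
t=17: ready={B,G,H} → run G
t=18: ready={B,G,H} → run G
t=19: ready={B,H} → run H
t=20: ready={B,H} → run H
t=21: ready={B,H} → run H
t=22: ready={B,H} → run H
t=23: ready={B} → run B
t=24: ready={B} → run B
t=25: (idle)
t=26: (idle)
t=27: (idle)
t=28: (idle)
t=29: (idle)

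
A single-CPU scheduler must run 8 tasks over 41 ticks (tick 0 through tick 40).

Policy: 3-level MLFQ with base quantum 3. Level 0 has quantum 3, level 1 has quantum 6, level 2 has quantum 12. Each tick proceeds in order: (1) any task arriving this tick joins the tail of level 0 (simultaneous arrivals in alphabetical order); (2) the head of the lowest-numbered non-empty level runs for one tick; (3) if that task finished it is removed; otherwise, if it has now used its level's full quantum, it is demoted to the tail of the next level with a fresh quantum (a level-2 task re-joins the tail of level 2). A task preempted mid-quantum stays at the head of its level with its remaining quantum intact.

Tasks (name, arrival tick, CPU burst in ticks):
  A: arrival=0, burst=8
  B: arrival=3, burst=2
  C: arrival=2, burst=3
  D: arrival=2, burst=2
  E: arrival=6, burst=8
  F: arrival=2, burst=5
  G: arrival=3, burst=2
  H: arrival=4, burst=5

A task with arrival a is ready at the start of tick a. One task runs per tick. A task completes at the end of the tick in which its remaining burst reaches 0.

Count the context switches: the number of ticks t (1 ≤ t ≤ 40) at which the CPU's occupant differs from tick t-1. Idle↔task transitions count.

context switches = 12

t=0: L0/L1/L2 = A/-/- → run A
t=1: L0/L1/L2 = A/-/- → run A
t=2: L0/L1/L2 = ACDF/-/- → run A
t=3: L0/L1/L2 = CDFBG/A/- → run C
t=4: L0/L1/L2 = CDFBGH/A/- → run C
t=5: L0/L1/L2 = CDFBGH/A/- → run C
t=6: L0/L1/L2 = DFBGHE/A/- → run D
t=7: L0/L1/L2 = DFBGHE/A/- → run D
t=8: L0/L1/L2 = FBGHE/A/- → run F
t=9: L0/L1/L2 = FBGHE/A/- → run F
t=10: L0/L1/L2 = FBGHE/A/- → run F
t=11: L0/L1/L2 = BGHE/AF/- → run B
t=12: L0/L1/L2 = BGHE/AF/- → run B
t=13: L0/L1/L2 = GHE/AF/- → run G
t=14: L0/L1/L2 = GHE/AF/- → run G
t=15: L0/L1/L2 = HE/AF/- → run H
t=16: L0/L1/L2 = HE/AF/- → run H
t=17: L0/L1/L2 = HE/AF/- → run H
t=18: L0/L1/L2 = E/AFH/- → run E
t=19: L0/L1/L2 = E/AFH/- → run E
t=20: L0/L1/L2 = E/AFH/- → run E
t=21: L0/L1/L2 = -/AFHE/- → run A
t=22: L0/L1/L2 = -/AFHE/- → run A
t=23: L0/L1/L2 = -/AFHE/- → run A
t=24: L0/L1/L2 = -/AFHE/- → run A
t=25: L0/L1/L2 = -/AFHE/- → run A
t=26: L0/L1/L2 = -/FHE/- → run F
t=27: L0/L1/L2 = -/FHE/- → run F
t=28: L0/L1/L2 = -/HE/- → run H
t=29: L0/L1/L2 = -/HE/- → run H
t=30: L0/L1/L2 = -/E/- → run E
t=31: L0/L1/L2 = -/E/- → run E
t=32: L0/L1/L2 = -/E/- → run E
t=33: L0/L1/L2 = -/E/- → run E
t=34: L0/L1/L2 = -/E/- → run E
t=35: (idle)
t=36: (idle)
t=37: (idle)
t=38: (idle)
t=39: (idle)
t=40: (idle)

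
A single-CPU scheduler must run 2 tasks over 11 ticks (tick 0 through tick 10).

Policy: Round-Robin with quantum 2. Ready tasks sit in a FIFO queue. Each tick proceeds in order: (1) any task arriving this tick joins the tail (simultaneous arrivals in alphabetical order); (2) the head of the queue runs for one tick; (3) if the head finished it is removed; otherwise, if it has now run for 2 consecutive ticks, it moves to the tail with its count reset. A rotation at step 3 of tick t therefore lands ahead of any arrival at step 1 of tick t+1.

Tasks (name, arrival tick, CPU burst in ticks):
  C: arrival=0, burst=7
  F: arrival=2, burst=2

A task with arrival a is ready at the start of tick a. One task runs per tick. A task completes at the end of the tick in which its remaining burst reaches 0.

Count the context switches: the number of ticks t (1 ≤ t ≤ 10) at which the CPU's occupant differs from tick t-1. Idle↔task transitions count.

context switches = 3

t=0: queue=[C] q_used=0 → run C
t=1: queue=[C] q_used=1 → run C
t=2: queue=[C,F] q_used=0 → run C
t=3: queue=[C,F] q_used=1 → run C
t=4: queue=[F,C] q_used=0 → run F
t=5: queue=[F,C] q_used=1 → run F
t=6: queue=[C] q_used=0 → run C
t=7: queue=[C] q_used=1 → run C
t=8: queue=[C] q_used=0 → run C
t=9: (idle)
t=10: (idle)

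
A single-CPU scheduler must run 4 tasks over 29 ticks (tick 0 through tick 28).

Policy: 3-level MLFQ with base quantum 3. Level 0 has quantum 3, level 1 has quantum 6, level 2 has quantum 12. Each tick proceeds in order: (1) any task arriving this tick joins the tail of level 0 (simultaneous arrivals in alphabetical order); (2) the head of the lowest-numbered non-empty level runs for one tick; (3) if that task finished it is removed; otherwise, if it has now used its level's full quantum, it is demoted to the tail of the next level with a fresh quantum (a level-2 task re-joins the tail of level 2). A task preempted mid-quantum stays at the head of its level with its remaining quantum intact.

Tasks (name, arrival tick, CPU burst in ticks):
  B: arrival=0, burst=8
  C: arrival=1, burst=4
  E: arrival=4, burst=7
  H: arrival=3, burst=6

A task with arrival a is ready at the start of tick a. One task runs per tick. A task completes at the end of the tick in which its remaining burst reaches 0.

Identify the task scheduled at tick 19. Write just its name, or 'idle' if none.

running at tick 19 = H

t=0: L0/L1/L2 = B/-/- → run B
t=1: L0/L1/L2 = BC/-/- → run B
t=2: L0/L1/L2 = BC/-/- → run B
t=3: L0/L1/L2 = CH/B/- → run C
t=4: L0/L1/L2 = CHE/B/- → run C
t=5: L0/L1/L2 = CHE/B/- → run C
t=6: L0/L1/L2 = HE/BC/- → run H
t=7: L0/L1/L2 = HE/BC/- → run H
t=8: L0/L1/L2 = HE/BC/- → run H
t=9: L0/L1/L2 = E/BCH/- → run E
t=10: L0/L1/L2 = E/BCH/- → run E
t=11: L0/L1/L2 = E/BCH/- → run E
t=12: L0/L1/L2 = -/BCHE/- → run B
t=13: L0/L1/L2 = -/BCHE/- → run B
t=14: L0/L1/L2 = -/BCHE/- → run B
t=15: L0/L1/L2 = -/BCHE/- → run B
t=16: L0/L1/L2 = -/BCHE/- → run B
t=17: L0/L1/L2 = -/CHE/- → run C
t=18: L0/L1/L2 = -/HE/- → run H
t=19: L0/L1/L2 = -/HE/- → run H
t=20: L0/L1/L2 = -/HE/- → run H
t=21: L0/L1/L2 = -/E/- → run E
t=22: L0/L1/L2 = -/E/- → run E
t=23: L0/L1/L2 = -/E/- → run E
t=24: L0/L1/L2 = -/E/- → run E
t=25: (idle)
t=26: (idle)
t=27: (idle)
t=28: (idle)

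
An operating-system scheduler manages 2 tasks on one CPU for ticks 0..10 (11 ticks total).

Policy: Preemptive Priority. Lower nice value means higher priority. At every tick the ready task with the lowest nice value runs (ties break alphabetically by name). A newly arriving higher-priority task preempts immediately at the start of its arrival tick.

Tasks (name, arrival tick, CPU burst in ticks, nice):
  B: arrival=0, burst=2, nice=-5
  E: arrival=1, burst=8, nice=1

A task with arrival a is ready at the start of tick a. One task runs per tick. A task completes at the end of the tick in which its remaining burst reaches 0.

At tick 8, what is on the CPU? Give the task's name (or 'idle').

t=0: ready={B} → run B
t=1: ready={B,E} → run B
t=2: ready={E} → run E
t=3: ready={E} → run E
t=4: ready={E} → run E
t=5: ready={E} → run E
t=6: ready={E} → run E
t=7: ready={E} → run E
t=8: ready={E} → run E
t=9: ready={E} → run E
t=10: (idle)

running at tick 8 = E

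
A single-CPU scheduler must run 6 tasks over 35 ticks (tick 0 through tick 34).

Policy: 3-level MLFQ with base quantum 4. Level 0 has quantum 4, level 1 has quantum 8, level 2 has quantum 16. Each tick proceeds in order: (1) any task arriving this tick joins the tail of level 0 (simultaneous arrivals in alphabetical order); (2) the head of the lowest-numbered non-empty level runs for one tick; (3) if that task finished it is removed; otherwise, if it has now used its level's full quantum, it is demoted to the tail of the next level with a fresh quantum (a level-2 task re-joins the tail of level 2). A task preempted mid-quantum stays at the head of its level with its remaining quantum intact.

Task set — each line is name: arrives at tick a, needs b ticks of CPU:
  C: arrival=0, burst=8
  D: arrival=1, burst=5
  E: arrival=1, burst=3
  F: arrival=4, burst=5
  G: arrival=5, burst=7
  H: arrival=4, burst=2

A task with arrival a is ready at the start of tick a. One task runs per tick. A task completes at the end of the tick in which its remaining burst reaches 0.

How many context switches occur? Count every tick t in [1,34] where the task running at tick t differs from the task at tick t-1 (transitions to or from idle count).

t=0: L0/L1/L2 = C/-/- → run C
t=1: L0/L1/L2 = CDE/-/- → run C
t=2: L0/L1/L2 = CDE/-/- → run C
t=3: L0/L1/L2 = CDE/-/- → run C
t=4: L0/L1/L2 = DEFH/C/- → run D
t=5: L0/L1/L2 = DEFHG/C/- → run D
t=6: L0/L1/L2 = DEFHG/C/- → run D
t=7: L0/L1/L2 = DEFHG/C/- → run D
t=8: L0/L1/L2 = EFHG/CD/- → run E
t=9: L0/L1/L2 = EFHG/CD/- → run E
t=10: L0/L1/L2 = EFHG/CD/- → run E
t=11: L0/L1/L2 = FHG/CD/- → run F
t=12: L0/L1/L2 = FHG/CD/- → run F
t=13: L0/L1/L2 = FHG/CD/- → run F
t=14: L0/L1/L2 = FHG/CD/- → run F
t=15: L0/L1/L2 = HG/CDF/- → run H
t=16: L0/L1/L2 = HG/CDF/- → run H
t=17: L0/L1/L2 = G/CDF/- → run G
t=18: L0/L1/L2 = G/CDF/- → run G
t=19: L0/L1/L2 = G/CDF/- → run G
t=20: L0/L1/L2 = G/CDF/- → run G
t=21: L0/L1/L2 = -/CDFG/- → run C
t=22: L0/L1/L2 = -/CDFG/- → run C
t=23: L0/L1/L2 = -/CDFG/- → run C
t=24: L0/L1/L2 = -/CDFG/- → run C
t=25: L0/L1/L2 = -/DFG/- → run D
t=26: L0/L1/L2 = -/FG/- → run F
t=27: L0/L1/L2 = -/G/- → run G
t=28: L0/L1/L2 = -/G/- → run G
t=29: L0/L1/L2 = -/G/- → run G
t=30: (idle)
t=31: (idle)
t=32: (idle)
t=33: (idle)
t=34: (idle)

context switches = 10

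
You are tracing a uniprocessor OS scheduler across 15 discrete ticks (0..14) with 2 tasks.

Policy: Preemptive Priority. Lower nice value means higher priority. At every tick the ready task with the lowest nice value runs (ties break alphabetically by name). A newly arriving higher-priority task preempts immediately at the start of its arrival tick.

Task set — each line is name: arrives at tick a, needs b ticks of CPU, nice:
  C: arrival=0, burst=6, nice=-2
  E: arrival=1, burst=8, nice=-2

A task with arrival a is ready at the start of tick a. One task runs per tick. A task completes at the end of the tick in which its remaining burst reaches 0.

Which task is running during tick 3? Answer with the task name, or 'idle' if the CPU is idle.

t=0: ready={C} → run C
t=1: ready={C,E} → run C
t=2: ready={C,E} → run C
t=3: ready={C,E} → run C
t=4: ready={C,E} → run C
t=5: ready={C,E} → run C
t=6: ready={E} → run E
t=7: ready={E} → run E
t=8: ready={E} → run E
t=9: ready={E} → run E
t=10: ready={E} → run E
t=11: ready={E} → run E
t=12: ready={E} → run E
t=13: ready={E} → run E
t=14: (idle)

running at tick 3 = C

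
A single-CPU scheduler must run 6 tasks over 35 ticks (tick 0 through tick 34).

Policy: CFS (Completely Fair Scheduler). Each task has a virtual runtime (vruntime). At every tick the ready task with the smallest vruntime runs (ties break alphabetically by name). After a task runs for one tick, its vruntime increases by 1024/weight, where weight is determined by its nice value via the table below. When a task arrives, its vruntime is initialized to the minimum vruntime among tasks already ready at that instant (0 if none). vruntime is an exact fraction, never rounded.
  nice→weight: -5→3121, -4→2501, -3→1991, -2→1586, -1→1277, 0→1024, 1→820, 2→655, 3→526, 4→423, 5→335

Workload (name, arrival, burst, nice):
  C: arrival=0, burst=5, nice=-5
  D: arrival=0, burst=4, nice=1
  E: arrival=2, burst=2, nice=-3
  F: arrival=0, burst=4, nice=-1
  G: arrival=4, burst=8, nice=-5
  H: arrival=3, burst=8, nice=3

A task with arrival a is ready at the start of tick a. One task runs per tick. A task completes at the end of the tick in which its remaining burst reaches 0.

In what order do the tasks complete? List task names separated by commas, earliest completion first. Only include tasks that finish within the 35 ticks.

completion order = E, C, G, F, D, H

t=0: vr[C=0 D=0 F=0] → run C
t=1: vr[C=1024/3121 D=0 F=0] → run D
t=2: vr[C=1024/3121 D=256/205 E=0 F=0] → run E
t=3: vr[C=1024/3121 D=256/205 E=1024/1991 F=0 H=0] → run F
t=4: vr[C=1024/3121 D=256/205 E=1024/1991 F=1024/1277 G=0 H=0] → run G
t=5: vr[C=1024/3121 D=256/205 E=1024/1991 F=1024/1277 G=1024/3121 H=0] → run H
t=6: vr[C=1024/3121 D=256/205 E=1024/1991 F=1024/1277 G=1024/3121 H=512/263] → run C
t=7: vr[C=2048/3121 D=256/205 E=1024/1991 F=1024/1277 G=1024/3121 H=512/263] → run G
t=8: vr[C=2048/3121 D=256/205 E=1024/1991 F=1024/1277 G=2048/3121 H=512/263] → run E
t=9: vr[C=2048/3121 D=256/205 F=1024/1277 G=2048/3121 H=512/263] → run C
t=10: vr[C=3072/3121 D=256/205 F=1024/1277 G=2048/3121 H=512/263] → run G
t=11: vr[C=3072/3121 D=256/205 F=1024/1277 G=3072/3121 H=512/263] → run F
t=12: vr[C=3072/3121 D=256/205 F=2048/1277 G=3072/3121 H=512/263] → run C
t=13: vr[C=4096/3121 D=256/205 F=2048/1277 G=3072/3121 H=512/263] → run G
t=14: vr[C=4096/3121 D=256/205 F=2048/1277 G=4096/3121 H=512/263] → run D
t=15: vr[C=4096/3121 D=512/205 F=2048/1277 G=4096/3121 H=512/263] → run C
t=16: vr[D=512/205 F=2048/1277 G=4096/3121 H=512/263] → run G
t=17: vr[D=512/205 F=2048/1277 G=5120/3121 H=512/263] → run F
t=18: vr[D=512/205 F=3072/1277 G=5120/3121 H=512/263] → run G
t=19: vr[D=512/205 F=3072/1277 G=6144/3121 H=512/263] → run H
t=20: vr[D=512/205 F=3072/1277 G=6144/3121 H=1024/263] → run G
t=21: vr[D=512/205 F=3072/1277 G=7168/3121 H=1024/263] → run G
t=22: vr[D=512/205 F=3072/1277 H=1024/263] → run F
t=23: vr[D=512/205 H=1024/263] → run D
t=24: vr[D=768/205 H=1024/263] → run D
t=25: vr[H=1024/263] → run H
t=26: vr[H=1536/263] → run H
t=27: vr[H=2048/263] → run H
t=28: vr[H=2560/263] → run H
t=29: vr[H=3072/263] → run H
t=30: vr[H=3584/263] → run H
t=31: (idle)
t=32: (idle)
t=33: (idle)
t=34: (idle)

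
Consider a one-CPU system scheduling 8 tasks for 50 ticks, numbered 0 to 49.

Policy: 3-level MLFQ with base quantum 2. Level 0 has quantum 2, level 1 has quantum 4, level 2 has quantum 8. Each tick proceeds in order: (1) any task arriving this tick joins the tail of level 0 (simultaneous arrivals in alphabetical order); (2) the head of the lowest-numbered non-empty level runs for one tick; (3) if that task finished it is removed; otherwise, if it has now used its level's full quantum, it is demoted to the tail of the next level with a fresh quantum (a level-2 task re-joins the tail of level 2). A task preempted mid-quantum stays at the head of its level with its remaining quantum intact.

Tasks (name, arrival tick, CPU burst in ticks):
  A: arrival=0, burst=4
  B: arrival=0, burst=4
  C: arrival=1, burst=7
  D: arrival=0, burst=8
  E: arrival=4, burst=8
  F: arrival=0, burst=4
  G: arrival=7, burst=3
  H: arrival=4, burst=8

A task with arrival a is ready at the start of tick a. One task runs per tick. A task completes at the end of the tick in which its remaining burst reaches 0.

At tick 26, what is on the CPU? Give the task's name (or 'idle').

running at tick 26 = C

t=0: L0/L1/L2 = ABDF/-/- → run A
t=1: L0/L1/L2 = ABDFC/-/- → run A
t=2: L0/L1/L2 = BDFC/A/- → run B
t=3: L0/L1/L2 = BDFC/A/- → run B
t=4: L0/L1/L2 = DFCEH/AB/- → run D
t=5: L0/L1/L2 = DFCEH/AB/- → run D
t=6: L0/L1/L2 = FCEH/ABD/- → run F
t=7: L0/L1/L2 = FCEHG/ABD/- → run F
t=8: L0/L1/L2 = CEHG/ABDF/- → run C
t=9: L0/L1/L2 = CEHG/ABDF/- → run C
t=10: L0/L1/L2 = EHG/ABDFC/- → run E
t=11: L0/L1/L2 = EHG/ABDFC/- → run E
t=12: L0/L1/L2 = HG/ABDFCE/- → run H
t=13: L0/L1/L2 = HG/ABDFCE/- → run H
t=14: L0/L1/L2 = G/ABDFCEH/- → run G
t=15: L0/L1/L2 = G/ABDFCEH/- → run G
t=16: L0/L1/L2 = -/ABDFCEHG/- → run A
t=17: L0/L1/L2 = -/ABDFCEHG/- → run A
t=18: L0/L1/L2 = -/BDFCEHG/- → run B
t=19: L0/L1/L2 = -/BDFCEHG/- → run B
t=20: L0/L1/L2 = -/DFCEHG/- → run D
t=21: L0/L1/L2 = -/DFCEHG/- → run D
t=22: L0/L1/L2 = -/DFCEHG/- → run D
t=23: L0/L1/L2 = -/DFCEHG/- → run D
t=24: L0/L1/L2 = -/FCEHG/D → run F
t=25: L0/L1/L2 = -/FCEHG/D → run F
t=26: L0/L1/L2 = -/CEHG/D → run C
t=27: L0/L1/L2 = -/CEHG/D → run C
t=28: L0/L1/L2 = -/CEHG/D → run C
t=29: L0/L1/L2 = -/CEHG/D → run C
t=30: L0/L1/L2 = -/EHG/DC → run E
t=31: L0/L1/L2 = -/EHG/DC → run E
t=32: L0/L1/L2 = -/EHG/DC → run E
t=33: L0/L1/L2 = -/EHG/DC → run E
t=34: L0/L1/L2 = -/HG/DCE → run H
t=35: L0/L1/L2 = -/HG/DCE → run H
t=36: L0/L1/L2 = -/HG/DCE → run H
t=37: L0/L1/L2 = -/HG/DCE → run H
t=38: L0/L1/L2 = -/G/DCEH → run G
t=39: L0/L1/L2 = -/-/DCEH → run D
t=40: L0/L1/L2 = -/-/DCEH → run D
t=41: L0/L1/L2 = -/-/CEH → run C
t=42: L0/L1/L2 = -/-/EH → run E
t=43: L0/L1/L2 = -/-/EH → run E
t=44: L0/L1/L2 = -/-/H → run H
t=45: L0/L1/L2 = -/-/H → run H
t=46: (idle)
t=47: (idle)
t=48: (idle)
t=49: (idle)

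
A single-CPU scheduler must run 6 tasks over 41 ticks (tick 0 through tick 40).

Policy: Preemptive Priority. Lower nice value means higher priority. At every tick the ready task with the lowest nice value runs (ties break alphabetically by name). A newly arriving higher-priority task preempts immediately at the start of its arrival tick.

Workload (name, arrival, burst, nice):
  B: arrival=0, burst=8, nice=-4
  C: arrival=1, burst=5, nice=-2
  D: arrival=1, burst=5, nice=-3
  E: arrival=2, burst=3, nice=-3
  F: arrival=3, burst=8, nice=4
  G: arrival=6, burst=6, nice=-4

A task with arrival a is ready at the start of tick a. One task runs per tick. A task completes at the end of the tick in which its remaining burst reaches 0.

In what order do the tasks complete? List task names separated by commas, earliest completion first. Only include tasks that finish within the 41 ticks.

t=0: ready={B} → run B
t=1: ready={B,C,D} → run B
t=2: ready={B,C,D,E} → run B
t=3: ready={B,C,D,E,F} → run B
t=4: ready={B,C,D,E,F} → run B
t=5: ready={B,C,D,E,F} → run B
t=6: ready={B,C,D,E,F,G} → run B
t=7: ready={B,C,D,E,F,G} → run B
t=8: ready={C,D,E,F,G} → run G
t=9: ready={C,D,E,F,G} → run G
t=10: ready={C,D,E,F,G} → run G
t=11: ready={C,D,E,F,G} → run G
t=12: ready={C,D,E,F,G} → run G
t=13: ready={C,D,E,F,G} → run G
t=14: ready={C,D,E,F} → run D
t=15: ready={C,D,E,F} → run D
t=16: ready={C,D,E,F} → run D
t=17: ready={C,D,E,F} → run D
t=18: ready={C,D,E,F} → run D
t=19: ready={C,E,F} → run E
t=20: ready={C,E,F} → run E
t=21: ready={C,E,F} → run E
t=22: ready={C,F} → run C
t=23: ready={C,F} → run C
t=24: ready={C,F} → run C
t=25: ready={C,F} → run C
t=26: ready={C,F} → run C
t=27: ready={F} → run F
t=28: ready={F} → run F
t=29: ready={F} → run F
t=30: ready={F} → run F
t=31: ready={F} → run F
t=32: ready={F} → run F
t=33: ready={F} → run F
t=34: ready={F} → run F
t=35: (idle)
t=36: (idle)
t=37: (idle)
t=38: (idle)
t=39: (idle)
t=40: (idle)

completion order = B, G, D, E, C, F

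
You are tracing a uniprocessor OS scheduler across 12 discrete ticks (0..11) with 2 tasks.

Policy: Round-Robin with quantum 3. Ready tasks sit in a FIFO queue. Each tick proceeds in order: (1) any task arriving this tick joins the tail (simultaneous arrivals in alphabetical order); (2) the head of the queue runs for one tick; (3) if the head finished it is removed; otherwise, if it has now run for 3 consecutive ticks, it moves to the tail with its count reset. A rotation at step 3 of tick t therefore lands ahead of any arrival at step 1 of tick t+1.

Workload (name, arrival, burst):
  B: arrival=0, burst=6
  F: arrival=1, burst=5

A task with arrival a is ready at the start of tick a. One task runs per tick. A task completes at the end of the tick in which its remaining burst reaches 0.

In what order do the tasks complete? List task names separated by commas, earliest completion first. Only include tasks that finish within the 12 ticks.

completion order = B, F

t=0: queue=[B] q_used=0 → run B
t=1: queue=[B,F] q_used=1 → run B
t=2: queue=[B,F] q_used=2 → run B
t=3: queue=[F,B] q_used=0 → run F
t=4: queue=[F,B] q_used=1 → run F
t=5: queue=[F,B] q_used=2 → run F
t=6: queue=[B,F] q_used=0 → run B
t=7: queue=[B,F] q_used=1 → run B
t=8: queue=[B,F] q_used=2 → run B
t=9: queue=[F] q_used=0 → run F
t=10: queue=[F] q_used=1 → run F
t=11: (idle)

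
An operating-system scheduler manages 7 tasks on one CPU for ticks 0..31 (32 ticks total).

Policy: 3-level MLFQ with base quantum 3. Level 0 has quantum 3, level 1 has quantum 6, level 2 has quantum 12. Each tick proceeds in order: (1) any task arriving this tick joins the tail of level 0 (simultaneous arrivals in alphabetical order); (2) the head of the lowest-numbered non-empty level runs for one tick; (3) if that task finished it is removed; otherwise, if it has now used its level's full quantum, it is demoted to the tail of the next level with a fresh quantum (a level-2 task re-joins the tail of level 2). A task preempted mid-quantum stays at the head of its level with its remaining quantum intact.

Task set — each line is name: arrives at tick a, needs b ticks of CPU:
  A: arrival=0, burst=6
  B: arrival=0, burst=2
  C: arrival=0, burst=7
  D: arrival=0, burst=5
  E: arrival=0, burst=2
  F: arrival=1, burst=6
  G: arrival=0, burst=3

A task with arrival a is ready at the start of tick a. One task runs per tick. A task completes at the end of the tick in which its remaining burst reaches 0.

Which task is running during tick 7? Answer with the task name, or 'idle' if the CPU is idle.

running at tick 7 = C

t=0: L0/L1/L2 = ABCDEG/-/- → run A
t=1: L0/L1/L2 = ABCDEGF/-/- → run A
t=2: L0/L1/L2 = ABCDEGF/-/- → run A
t=3: L0/L1/L2 = BCDEGF/A/- → run B
t=4: L0/L1/L2 = BCDEGF/A/- → run B
t=5: L0/L1/L2 = CDEGF/A/- → run C
t=6: L0/L1/L2 = CDEGF/A/- → run C
t=7: L0/L1/L2 = CDEGF/A/- → run C
t=8: L0/L1/L2 = DEGF/AC/- → run D
t=9: L0/L1/L2 = DEGF/AC/- → run D
t=10: L0/L1/L2 = DEGF/AC/- → run D
t=11: L0/L1/L2 = EGF/ACD/- → run E
t=12: L0/L1/L2 = EGF/ACD/- → run E
t=13: L0/L1/L2 = GF/ACD/- → run G
t=14: L0/L1/L2 = GF/ACD/- → run G
t=15: L0/L1/L2 = GF/ACD/- → run G
t=16: L0/L1/L2 = F/ACD/- → run F
t=17: L0/L1/L2 = F/ACD/- → run F
t=18: L0/L1/L2 = F/ACD/- → run F
t=19: L0/L1/L2 = -/ACDF/- → run A
t=20: L0/L1/L2 = -/ACDF/- → run A
t=21: L0/L1/L2 = -/ACDF/- → run A
t=22: L0/L1/L2 = -/CDF/- → run C
t=23: L0/L1/L2 = -/CDF/- → run C
t=24: L0/L1/L2 = -/CDF/- → run C
t=25: L0/L1/L2 = -/CDF/- → run C
t=26: L0/L1/L2 = -/DF/- → run D
t=27: L0/L1/L2 = -/DF/- → run D
t=28: L0/L1/L2 = -/F/- → run F
t=29: L0/L1/L2 = -/F/- → run F
t=30: L0/L1/L2 = -/F/- → run F
t=31: (idle)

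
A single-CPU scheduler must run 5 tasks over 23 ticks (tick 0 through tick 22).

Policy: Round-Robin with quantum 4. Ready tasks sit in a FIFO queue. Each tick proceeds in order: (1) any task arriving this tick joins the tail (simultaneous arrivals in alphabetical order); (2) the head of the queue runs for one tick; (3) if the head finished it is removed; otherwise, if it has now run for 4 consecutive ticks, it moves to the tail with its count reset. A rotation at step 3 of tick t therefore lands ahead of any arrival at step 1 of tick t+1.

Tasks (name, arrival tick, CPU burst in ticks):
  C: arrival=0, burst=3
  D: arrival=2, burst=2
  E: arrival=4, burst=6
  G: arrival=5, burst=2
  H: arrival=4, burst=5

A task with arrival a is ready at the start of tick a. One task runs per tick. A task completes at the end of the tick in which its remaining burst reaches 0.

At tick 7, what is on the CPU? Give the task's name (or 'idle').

running at tick 7 = E

t=0: queue=[C] q_used=0 → run C
t=1: queue=[C] q_used=1 → run C
t=2: queue=[C,D] q_used=2 → run C
t=3: queue=[D] q_used=0 → run D
t=4: queue=[D,E,H] q_used=1 → run D
t=5: queue=[E,H,G] q_used=0 → run E
t=6: queue=[E,H,G] q_used=1 → run E
t=7: queue=[E,H,G] q_used=2 → run E
t=8: queue=[E,H,G] q_used=3 → run E
t=9: queue=[H,G,E] q_used=0 → run H
t=10: queue=[H,G,E] q_used=1 → run H
t=11: queue=[H,G,E] q_used=2 → run H
t=12: queue=[H,G,E] q_used=3 → run H
t=13: queue=[G,E,H] q_used=0 → run G
t=14: queue=[G,E,H] q_used=1 → run G
t=15: queue=[E,H] q_used=0 → run E
t=16: queue=[E,H] q_used=1 → run E
t=17: queue=[H] q_used=0 → run H
t=18: (idle)
t=19: (idle)
t=20: (idle)
t=21: (idle)
t=22: (idle)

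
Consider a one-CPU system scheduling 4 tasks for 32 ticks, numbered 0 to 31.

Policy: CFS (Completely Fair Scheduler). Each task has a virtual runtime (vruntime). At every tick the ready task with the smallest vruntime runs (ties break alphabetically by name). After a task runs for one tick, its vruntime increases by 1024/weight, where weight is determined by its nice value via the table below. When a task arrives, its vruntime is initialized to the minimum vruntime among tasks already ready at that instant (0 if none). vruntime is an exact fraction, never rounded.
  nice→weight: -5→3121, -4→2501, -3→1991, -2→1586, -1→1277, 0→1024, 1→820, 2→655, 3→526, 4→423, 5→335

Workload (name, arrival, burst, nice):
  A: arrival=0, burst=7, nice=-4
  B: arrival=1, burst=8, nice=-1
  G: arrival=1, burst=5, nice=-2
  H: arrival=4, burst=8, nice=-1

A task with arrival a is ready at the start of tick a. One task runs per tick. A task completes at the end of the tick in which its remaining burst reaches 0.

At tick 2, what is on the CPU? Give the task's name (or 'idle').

t=0: vr[A=0] → run A
t=1: vr[A=1024/2501 B=1024/2501 G=1024/2501] → run A
t=2: vr[A=2048/2501 B=1024/2501 G=1024/2501] → run B
t=3: vr[A=2048/2501 B=3868672/3193777 G=1024/2501] → run G
t=4: vr[A=2048/2501 B=3868672/3193777 G=34304/32513 H=2048/2501] → run A
t=5: vr[A=3072/2501 B=3868672/3193777 G=34304/32513 H=2048/2501] → run H
t=6: vr[A=3072/2501 B=3868672/3193777 G=34304/32513 H=5176320/3193777] → run G
t=7: vr[A=3072/2501 B=3868672/3193777 G=55296/32513 H=5176320/3193777] → run B
t=8: vr[A=3072/2501 B=6429696/3193777 G=55296/32513 H=5176320/3193777] → run A
t=9: vr[A=4096/2501 B=6429696/3193777 G=55296/32513 H=5176320/3193777] → run H
t=10: vr[A=4096/2501 B=6429696/3193777 G=55296/32513 H=7737344/3193777] → run A
t=11: vr[A=5120/2501 B=6429696/3193777 G=55296/32513 H=7737344/3193777] → run G
t=12: vr[A=5120/2501 B=6429696/3193777 G=76288/32513 H=7737344/3193777] → run B
t=13: vr[A=5120/2501 B=8990720/3193777 G=76288/32513 H=7737344/3193777] → run A
t=14: vr[A=6144/2501 B=8990720/3193777 G=76288/32513 H=7737344/3193777] → run G
t=15: vr[A=6144/2501 B=8990720/3193777 G=97280/32513 H=7737344/3193777] → run H
t=16: vr[A=6144/2501 B=8990720/3193777 G=97280/32513 H=10298368/3193777] → run A
t=17: vr[B=8990720/3193777 G=97280/32513 H=10298368/3193777] → run B
t=18: vr[B=11551744/3193777 G=97280/32513 H=10298368/3193777] → run G
t=19: vr[B=11551744/3193777 H=10298368/3193777] → run H
t=20: vr[B=11551744/3193777 H=12859392/3193777] → run B
t=21: vr[B=14112768/3193777 H=12859392/3193777] → run H
t=22: vr[B=14112768/3193777 H=15420416/3193777] → run B
t=23: vr[B=16673792/3193777 H=15420416/3193777] → run H
t=24: vr[B=16673792/3193777 H=17981440/3193777] → run B
t=25: vr[B=19234816/3193777 H=17981440/3193777] → run H
t=26: vr[B=19234816/3193777 H=20542464/3193777] → run B
t=27: vr[H=20542464/3193777] → run H
t=28: (idle)
t=29: (idle)
t=30: (idle)
t=31: (idle)

running at tick 2 = B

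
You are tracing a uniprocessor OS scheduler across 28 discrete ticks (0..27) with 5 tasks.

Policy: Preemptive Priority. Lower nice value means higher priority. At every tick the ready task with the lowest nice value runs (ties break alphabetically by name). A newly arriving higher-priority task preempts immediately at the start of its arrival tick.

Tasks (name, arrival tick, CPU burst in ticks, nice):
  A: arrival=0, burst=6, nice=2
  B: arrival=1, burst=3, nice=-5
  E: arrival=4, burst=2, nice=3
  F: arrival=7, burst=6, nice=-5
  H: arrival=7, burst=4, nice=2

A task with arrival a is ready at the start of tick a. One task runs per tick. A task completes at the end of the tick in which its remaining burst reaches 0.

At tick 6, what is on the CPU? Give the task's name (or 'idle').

running at tick 6 = A

t=0: ready={A} → run A
t=1: ready={A,B} → run B
t=2: ready={A,B} → run B
t=3: ready={A,B} → run B
t=4: ready={A,E} → run A
t=5: ready={A,E} → run A
t=6: ready={A,E} → run A
t=7: ready={A,E,F,H} → run F
t=8: ready={A,E,F,H} → run F
t=9: ready={A,E,F,H} → run F
t=10: ready={A,E,F,H} → run F
t=11: ready={A,E,F,H} → run F
t=12: ready={A,E,F,H} → run F
t=13: ready={A,E,H} → run A
t=14: ready={A,E,H} → run A
t=15: ready={E,H} → run H
t=16: ready={E,H} → run H
t=17: ready={E,H} → run H
t=18: ready={E,H} → run H
t=19: ready={E} → run E
t=20: ready={E} → run E
t=21: (idle)
t=22: (idle)
t=23: (idle)
t=24: (idle)
t=25: (idle)
t=26: (idle)
t=27: (idle)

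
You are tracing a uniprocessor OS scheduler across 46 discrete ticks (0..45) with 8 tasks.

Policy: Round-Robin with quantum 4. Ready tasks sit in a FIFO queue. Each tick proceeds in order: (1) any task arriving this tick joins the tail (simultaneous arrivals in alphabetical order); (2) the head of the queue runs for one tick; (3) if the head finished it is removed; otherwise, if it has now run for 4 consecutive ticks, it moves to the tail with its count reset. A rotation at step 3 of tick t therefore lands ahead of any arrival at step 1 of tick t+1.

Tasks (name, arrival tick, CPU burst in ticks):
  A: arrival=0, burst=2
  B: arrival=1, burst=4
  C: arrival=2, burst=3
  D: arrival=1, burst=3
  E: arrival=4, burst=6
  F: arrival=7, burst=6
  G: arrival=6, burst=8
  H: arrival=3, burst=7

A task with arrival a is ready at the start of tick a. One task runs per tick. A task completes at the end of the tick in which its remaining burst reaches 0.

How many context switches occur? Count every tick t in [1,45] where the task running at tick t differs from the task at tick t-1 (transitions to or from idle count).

t=0: queue=[A] q_used=0 → run A
t=1: queue=[A,B,D] q_used=1 → run A
t=2: queue=[B,D,C] q_used=0 → run B
t=3: queue=[B,D,C,H] q_used=1 → run B
t=4: queue=[B,D,C,H,E] q_used=2 → run B
t=5: queue=[B,D,C,H,E] q_used=3 → run B
t=6: queue=[D,C,H,E,G] q_used=0 → run D
t=7: queue=[D,C,H,E,G,F] q_used=1 → run D
t=8: queue=[D,C,H,E,G,F] q_used=2 → run D
t=9: queue=[C,H,E,G,F] q_used=0 → run C
t=10: queue=[C,H,E,G,F] q_used=1 → run C
t=11: queue=[C,H,E,G,F] q_used=2 → run C
t=12: queue=[H,E,G,F] q_used=0 → run H
t=13: queue=[H,E,G,F] q_used=1 → run H
t=14: queue=[H,E,G,F] q_used=2 → run H
t=15: queue=[H,E,G,F] q_used=3 → run H
t=16: queue=[E,G,F,H] q_used=0 → run E
t=17: queue=[E,G,F,H] q_used=1 → run E
t=18: queue=[E,G,F,H] q_used=2 → run E
t=19: queue=[E,G,F,H] q_used=3 → run E
t=20: queue=[G,F,H,E] q_used=0 → run G
t=21: queue=[G,F,H,E] q_used=1 → run G
t=22: queue=[G,F,H,E] q_used=2 → run G
t=23: queue=[G,F,H,E] q_used=3 → run G
t=24: queue=[F,H,E,G] q_used=0 → run F
t=25: queue=[F,H,E,G] q_used=1 → run F
t=26: queue=[F,H,E,G] q_used=2 → run F
t=27: queue=[F,H,E,G] q_used=3 → run F
t=28: queue=[H,E,G,F] q_used=0 → run H
t=29: queue=[H,E,G,F] q_used=1 → run H
t=30: queue=[H,E,G,F] q_used=2 → run H
t=31: queue=[E,G,F] q_used=0 → run E
t=32: queue=[E,G,F] q_used=1 → run E
t=33: queue=[G,F] q_used=0 → run G
t=34: queue=[G,F] q_used=1 → run G
t=35: queue=[G,F] q_used=2 → run G
t=36: queue=[G,F] q_used=3 → run G
t=37: queue=[F] q_used=0 → run F
t=38: queue=[F] q_used=1 → run F
t=39: (idle)
t=40: (idle)
t=41: (idle)
t=42: (idle)
t=43: (idle)
t=44: (idle)
t=45: (idle)

context switches = 12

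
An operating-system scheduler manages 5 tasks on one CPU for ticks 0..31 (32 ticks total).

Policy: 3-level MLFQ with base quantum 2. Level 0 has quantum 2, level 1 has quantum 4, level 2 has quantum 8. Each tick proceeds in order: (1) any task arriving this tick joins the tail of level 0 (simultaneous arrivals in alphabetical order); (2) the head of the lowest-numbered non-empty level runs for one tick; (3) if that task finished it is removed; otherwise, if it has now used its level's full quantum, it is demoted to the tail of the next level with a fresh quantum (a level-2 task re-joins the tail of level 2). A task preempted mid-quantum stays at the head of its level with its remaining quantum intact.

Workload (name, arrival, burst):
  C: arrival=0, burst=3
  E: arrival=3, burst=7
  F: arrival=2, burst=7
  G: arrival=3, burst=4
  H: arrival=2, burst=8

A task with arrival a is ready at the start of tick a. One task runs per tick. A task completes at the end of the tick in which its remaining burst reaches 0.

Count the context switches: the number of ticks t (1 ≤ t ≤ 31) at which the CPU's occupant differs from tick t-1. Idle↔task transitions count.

context switches = 13

t=0: L0/L1/L2 = C/-/- → run C
t=1: L0/L1/L2 = C/-/- → run C
t=2: L0/L1/L2 = FH/C/- → run F
t=3: L0/L1/L2 = FHEG/C/- → run F
t=4: L0/L1/L2 = HEG/CF/- → run H
t=5: L0/L1/L2 = HEG/CF/- → run H
t=6: L0/L1/L2 = EG/CFH/- → run E
t=7: L0/L1/L2 = EG/CFH/- → run E
t=8: L0/L1/L2 = G/CFHE/- → run G
t=9: L0/L1/L2 = G/CFHE/- → run G
t=10: L0/L1/L2 = -/CFHEG/- → run C
t=11: L0/L1/L2 = -/FHEG/- → run F
t=12: L0/L1/L2 = -/FHEG/- → run F
t=13: L0/L1/L2 = -/FHEG/- → run F
t=14: L0/L1/L2 = -/FHEG/- → run F
t=15: L0/L1/L2 = -/HEG/F → run H
t=16: L0/L1/L2 = -/HEG/F → run H
t=17: L0/L1/L2 = -/HEG/F → run H
t=18: L0/L1/L2 = -/HEG/F → run H
t=19: L0/L1/L2 = -/EG/FH → run E
t=20: L0/L1/L2 = -/EG/FH → run E
t=21: L0/L1/L2 = -/EG/FH → run E
t=22: L0/L1/L2 = -/EG/FH → run E
t=23: L0/L1/L2 = -/G/FHE → run G
t=24: L0/L1/L2 = -/G/FHE → run G
t=25: L0/L1/L2 = -/-/FHE → run F
t=26: L0/L1/L2 = -/-/HE → run H
t=27: L0/L1/L2 = -/-/HE → run H
t=28: L0/L1/L2 = -/-/E → run E
t=29: (idle)
t=30: (idle)
t=31: (idle)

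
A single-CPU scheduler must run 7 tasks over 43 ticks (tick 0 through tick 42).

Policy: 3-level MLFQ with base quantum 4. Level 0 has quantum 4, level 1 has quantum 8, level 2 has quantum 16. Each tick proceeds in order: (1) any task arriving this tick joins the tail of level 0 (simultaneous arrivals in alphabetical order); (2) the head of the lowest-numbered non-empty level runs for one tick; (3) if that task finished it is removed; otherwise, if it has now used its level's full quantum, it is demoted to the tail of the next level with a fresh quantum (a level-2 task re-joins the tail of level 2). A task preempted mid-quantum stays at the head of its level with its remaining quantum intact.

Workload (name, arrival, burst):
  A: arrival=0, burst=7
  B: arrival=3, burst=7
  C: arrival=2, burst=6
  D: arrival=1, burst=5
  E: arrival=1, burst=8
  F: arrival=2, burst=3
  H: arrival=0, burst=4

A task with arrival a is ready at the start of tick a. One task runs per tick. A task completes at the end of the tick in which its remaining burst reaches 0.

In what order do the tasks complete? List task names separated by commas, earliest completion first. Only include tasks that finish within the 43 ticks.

completion order = H, F, A, D, E, C, B

t=0: L0/L1/L2 = AH/-/- → run A
t=1: L0/L1/L2 = AHDE/-/- → run A
t=2: L0/L1/L2 = AHDECF/-/- → run A
t=3: L0/L1/L2 = AHDECFB/-/- → run A
t=4: L0/L1/L2 = HDECFB/A/- → run H
t=5: L0/L1/L2 = HDECFB/A/- → run H
t=6: L0/L1/L2 = HDECFB/A/- → run H
t=7: L0/L1/L2 = HDECFB/A/- → run H
t=8: L0/L1/L2 = DECFB/A/- → run D
t=9: L0/L1/L2 = DECFB/A/- → run D
t=10: L0/L1/L2 = DECFB/A/- → run D
t=11: L0/L1/L2 = DECFB/A/- → run D
t=12: L0/L1/L2 = ECFB/AD/- → run E
t=13: L0/L1/L2 = ECFB/AD/- → run E
t=14: L0/L1/L2 = ECFB/AD/- → run E
t=15: L0/L1/L2 = ECFB/AD/- → run E
t=16: L0/L1/L2 = CFB/ADE/- → run C
t=17: L0/L1/L2 = CFB/ADE/- → run C
t=18: L0/L1/L2 = CFB/ADE/- → run C
t=19: L0/L1/L2 = CFB/ADE/- → run C
t=20: L0/L1/L2 = FB/ADEC/- → run F
t=21: L0/L1/L2 = FB/ADEC/- → run F
t=22: L0/L1/L2 = FB/ADEC/- → run F
t=23: L0/L1/L2 = B/ADEC/- → run B
t=24: L0/L1/L2 = B/ADEC/- → run B
t=25: L0/L1/L2 = B/ADEC/- → run B
t=26: L0/L1/L2 = B/ADEC/- → run B
t=27: L0/L1/L2 = -/ADECB/- → run A
t=28: L0/L1/L2 = -/ADECB/- → run A
t=29: L0/L1/L2 = -/ADECB/- → run A
t=30: L0/L1/L2 = -/DECB/- → run D
t=31: L0/L1/L2 = -/ECB/- → run E
t=32: L0/L1/L2 = -/ECB/- → run E
t=33: L0/L1/L2 = -/ECB/- → run E
t=34: L0/L1/L2 = -/ECB/- → run E
t=35: L0/L1/L2 = -/CB/- → run C
t=36: L0/L1/L2 = -/CB/- → run C
t=37: L0/L1/L2 = -/B/- → run B
t=38: L0/L1/L2 = -/B/- → run B
t=39: L0/L1/L2 = -/B/- → run B
t=40: (idle)
t=41: (idle)
t=42: (idle)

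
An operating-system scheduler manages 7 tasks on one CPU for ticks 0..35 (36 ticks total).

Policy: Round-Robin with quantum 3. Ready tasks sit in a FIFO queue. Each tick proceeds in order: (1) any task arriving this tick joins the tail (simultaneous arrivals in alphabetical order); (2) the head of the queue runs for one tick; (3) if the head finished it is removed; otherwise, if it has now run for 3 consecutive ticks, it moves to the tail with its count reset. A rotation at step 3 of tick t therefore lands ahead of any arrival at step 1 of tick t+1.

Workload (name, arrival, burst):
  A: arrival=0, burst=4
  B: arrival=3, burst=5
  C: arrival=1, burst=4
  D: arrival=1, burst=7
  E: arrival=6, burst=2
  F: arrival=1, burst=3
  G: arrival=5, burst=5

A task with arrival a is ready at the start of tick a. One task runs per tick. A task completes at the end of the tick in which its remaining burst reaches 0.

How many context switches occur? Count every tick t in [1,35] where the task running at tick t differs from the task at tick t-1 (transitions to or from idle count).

context switches = 13

t=0: queue=[A] q_used=0 → run A
t=1: queue=[A,C,D,F] q_used=1 → run A
t=2: queue=[A,C,D,F] q_used=2 → run A
t=3: queue=[C,D,F,A,B] q_used=0 → run C
t=4: queue=[C,D,F,A,B] q_used=1 → run C
t=5: queue=[C,D,F,A,B,G] q_used=2 → run C
t=6: queue=[D,F,A,B,G,C,E] q_used=0 → run D
t=7: queue=[D,F,A,B,G,C,E] q_used=1 → run D
t=8: queue=[D,F,A,B,G,C,E] q_used=2 → run D
t=9: queue=[F,A,B,G,C,E,D] q_used=0 → run F
t=10: queue=[F,A,B,G,C,E,D] q_used=1 → run F
t=11: queue=[F,A,B,G,C,E,D] q_used=2 → run F
t=12: queue=[A,B,G,C,E,D] q_used=0 → run A
t=13: queue=[B,G,C,E,D] q_used=0 → run B
t=14: queue=[B,G,C,E,D] q_used=1 → run B
t=15: queue=[B,G,C,E,D] q_used=2 → run B
t=16: queue=[G,C,E,D,B] q_used=0 → run G
t=17: queue=[G,C,E,D,B] q_used=1 → run G
t=18: queue=[G,C,E,D,B] q_used=2 → run G
t=19: queue=[C,E,D,B,G] q_used=0 → run C
t=20: queue=[E,D,B,G] q_used=0 → run E
t=21: queue=[E,D,B,G] q_used=1 → run E
t=22: queue=[D,B,G] q_used=0 → run D
t=23: queue=[D,B,G] q_used=1 → run D
t=24: queue=[D,B,G] q_used=2 → run D
t=25: queue=[B,G,D] q_used=0 → run B
t=26: queue=[B,G,D] q_used=1 → run B
t=27: queue=[G,D] q_used=0 → run G
t=28: queue=[G,D] q_used=1 → run G
t=29: queue=[D] q_used=0 → run D
t=30: (idle)
t=31: (idle)
t=32: (idle)
t=33: (idle)
t=34: (idle)
t=35: (idle)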